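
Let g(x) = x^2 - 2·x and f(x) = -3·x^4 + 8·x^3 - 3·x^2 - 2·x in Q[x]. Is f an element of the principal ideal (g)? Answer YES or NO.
YES

In Q[x] the ideal (g) consists of all multiples of g, so f ∈ (g) iff g | f, i.e. iff the remainder of f on division by g is 0. Divide f by g (g is monic, so eliminate the leading term of the running remainder at each step):
  leading term -3·x^4: subtract (-3·x^2)·g(x) = -3·x^4 + 6·x^3, leaving 2·x^3 - 3·x^2 - 2·x
  leading term 2·x^3: subtract (2·x)·g(x) = 2·x^3 - 4·x^2, leaving x^2 - 2·x
  leading term x^2: subtract (1)·g(x) = x^2 - 2·x, leaving 0
The remainder is 0, so f(x) = g(x) · h(x) with h(x) = -3·x^2 + 2·x + 1. Hence g | f, i.e. f ∈ (g).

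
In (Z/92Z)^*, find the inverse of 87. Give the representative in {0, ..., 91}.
87^(−1) ≡ 55 (mod 92)

Apply the extended Euclidean algorithm to (92, 87), tracking rows (r, s, t) with s·92 + t·87 = r. Each division r_prev = q·r_cur + r_new produces the new row as (previous row) − q·(current row):
  row A: (92, 1, 0)   [1·92 + 0·87 = 92]
  row B: (87, 0, 1)   [0·92 + 1·87 = 87]
  92 = 1·87 + 5   → row C = row A − 1·row B = (5, 1, −1)   [check: 1·92 − 1·87 = 5]
  87 = 17·5 + 2   → row D = row B − 17·row C = (2, −17, 18)   [check: −17·92 + 18·87 = 2]
  5 = 2·2 + 1   → row E = row C − 2·row D = (1, 35, −37)   [check: 35·92 − 37·87 = 1]
  2 = 2·1 + 0   → remainder 0, stop. gcd = 1 (last nonzero row E).
The gcd is 1, so 87 is invertible mod 92. The last nonzero row gives 35·92 − 37·87 = 1, so t = −37. So 87^(−1) ≡ −37 ≡ 55 (mod 92). Verify: 87 · 55 = 4785 ≡ 1 (mod 92). ✓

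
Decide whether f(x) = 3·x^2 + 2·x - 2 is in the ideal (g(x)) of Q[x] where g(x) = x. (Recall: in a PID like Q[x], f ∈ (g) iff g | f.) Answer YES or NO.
In Q[x] the ideal (g) consists of all multiples of g, so f ∈ (g) iff g | f, i.e. iff the remainder of f on division by g is 0. Divide f by g (g is monic, so eliminate the leading term of the running remainder at each step):
  leading term 3·x^2: subtract (3·x)·g(x) = 3·x^2, leaving 2·x - 2
  leading term 2·x: subtract (2)·g(x) = 2·x, leaving -2
The remainder r(x) = -2 ≠ 0 (and deg r < deg g), so g ∤ f, i.e. f ∉ (g).

Final answer: NO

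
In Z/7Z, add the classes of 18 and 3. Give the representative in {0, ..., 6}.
Reduce the summands first: 18 ≡ 4 (mod 7), so 18 + 3 ≡ 4 + 3 (mod 7). 4 + 3 = 7; 7 = 1·7 + 0, so (18 + 3) mod 7 = 0.

Final answer: 0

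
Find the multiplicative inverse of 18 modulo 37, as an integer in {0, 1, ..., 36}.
Apply the extended Euclidean algorithm to (37, 18), tracking rows (r, s, t) with s·37 + t·18 = r. Each division r_prev = q·r_cur + r_new produces the new row as (previous row) − q·(current row):
  row A: (37, 1, 0)   [1·37 + 0·18 = 37]
  row B: (18, 0, 1)   [0·37 + 1·18 = 18]
  37 = 2·18 + 1   → row C = row A − 2·row B = (1, 1, −2)   [check: 1·37 − 2·18 = 1]
  18 = 18·1 + 0   → remainder 0, stop. gcd = 1 (last nonzero row C).
The gcd is 1, so 18 is invertible mod 37. The last nonzero row gives 1·37 − 2·18 = 1, so t = −2. So 18^(−1) ≡ −2 ≡ 35 (mod 37). Verify: 18 · 35 = 630 ≡ 1 (mod 37). ✓

Final answer: 18^(−1) ≡ 35 (mod 37)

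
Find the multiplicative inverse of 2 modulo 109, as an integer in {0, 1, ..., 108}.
2^(−1) ≡ 55 (mod 109)

Apply the extended Euclidean algorithm to (109, 2), tracking rows (r, s, t) with s·109 + t·2 = r. Each division r_prev = q·r_cur + r_new produces the new row as (previous row) − q·(current row):
  row A: (109, 1, 0)   [1·109 + 0·2 = 109]
  row B: (2, 0, 1)   [0·109 + 1·2 = 2]
  109 = 54·2 + 1   → row C = row A − 54·row B = (1, 1, −54)   [check: 1·109 − 54·2 = 1]
  2 = 2·1 + 0   → remainder 0, stop. gcd = 1 (last nonzero row C).
The gcd is 1, so 2 is invertible mod 109. The last nonzero row gives 1·109 − 54·2 = 1, so t = −54. So 2^(−1) ≡ −54 ≡ 55 (mod 109). Verify: 2 · 55 = 110 ≡ 1 (mod 109). ✓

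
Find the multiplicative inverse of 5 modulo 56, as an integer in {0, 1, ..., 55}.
5^(−1) ≡ 45 (mod 56)

Apply the extended Euclidean algorithm to (56, 5), tracking rows (r, s, t) with s·56 + t·5 = r. Each division r_prev = q·r_cur + r_new produces the new row as (previous row) − q·(current row):
  row A: (56, 1, 0)   [1·56 + 0·5 = 56]
  row B: (5, 0, 1)   [0·56 + 1·5 = 5]
  56 = 11·5 + 1   → row C = row A − 11·row B = (1, 1, −11)   [check: 1·56 − 11·5 = 1]
  5 = 5·1 + 0   → remainder 0, stop. gcd = 1 (last nonzero row C).
The gcd is 1, so 5 is invertible mod 56. The last nonzero row gives 1·56 − 11·5 = 1, so t = −11. So 5^(−1) ≡ −11 ≡ 45 (mod 56). Verify: 5 · 45 = 225 ≡ 1 (mod 56). ✓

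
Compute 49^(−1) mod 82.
Apply the extended Euclidean algorithm to (82, 49), tracking rows (r, s, t) with s·82 + t·49 = r. Each division r_prev = q·r_cur + r_new produces the new row as (previous row) − q·(current row):
  row A: (82, 1, 0)   [1·82 + 0·49 = 82]
  row B: (49, 0, 1)   [0·82 + 1·49 = 49]
  82 = 1·49 + 33   → row C = row A − 1·row B = (33, 1, −1)   [check: 1·82 − 1·49 = 33]
  49 = 1·33 + 16   → row D = row B − 1·row C = (16, −1, 2)   [check: −1·82 + 2·49 = 16]
  33 = 2·16 + 1   → row E = row C − 2·row D = (1, 3, −5)   [check: 3·82 − 5·49 = 1]
  16 = 16·1 + 0   → remainder 0, stop. gcd = 1 (last nonzero row E).
The gcd is 1, so 49 is invertible mod 82. The last nonzero row gives 3·82 − 5·49 = 1, so t = −5. So 49^(−1) ≡ −5 ≡ 77 (mod 82). Verify: 49 · 77 = 3773 ≡ 1 (mod 82). ✓

Final answer: 49^(−1) ≡ 77 (mod 82)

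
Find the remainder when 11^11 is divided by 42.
Use repeated squaring. Binary(11) = 1011. Walk through the bits of the exponent 11 left-to-right: at each bit after the leading one, square the running value, then multiply by 11 if the bit is 1 (always reducing mod 42):
  bit 1 = 1 (leading): start with 11.
  bit 2 = 0: square 11^2 = 121 ≡ 37 (mod 42).
  bit 3 = 1: square 37^2 = 1369 ≡ 25; bit is 1, so multiply 25·11 = 275 ≡ 23 (mod 42).
  bit 4 = 1: square 23^2 = 529 ≡ 25; bit is 1, so multiply 25·11 = 275 ≡ 23 (mod 42).
Final value: 11^11 ≡ 23 (mod 42).

Final answer: 23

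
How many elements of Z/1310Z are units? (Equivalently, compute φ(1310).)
An element a ∈ Z/1310Z is a unit iff gcd(a, 1310) = 1, so the number of units is φ(1310). φ is multiplicative, with φ(p^e) = p^e − p^(e−1). Factorise 1310 = 2 · 5 · 131. Then
  φ(1310) = (2 − 1) · (5 − 1) · (131 − 1) = 1 · 4 · 130 = 520.

Final answer: Z/1310Z has φ(1310) = 520 units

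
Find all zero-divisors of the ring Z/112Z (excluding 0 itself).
An element a ∈ Z/112Z (with a ≠ 0) is a zero-divisor iff gcd(a, 112) > 1 (because a is a unit precisely when gcd(a, n) = 1, and in Z/nZ every nonzero, non-unit element is a zero-divisor). Scan a = 1, ..., 111 and keep those with gcd(a, 112) > 1:
  gcd(2, 112) = 2, gcd(4, 112) = 4, gcd(6, 112) = 2, gcd(7, 112) = 7, gcd(8, 112) = 8, gcd(10, 112) = 2, gcd(12, 112) = 4, gcd(14, 112) = 14, gcd(16, 112) = 16, gcd(18, 112) = 2, gcd(20, 112) = 4, gcd(21, 112) = 7, gcd(22, 112) = 2, gcd(24, 112) = 8, gcd(26, 112) = 2, gcd(28, 112) = 28, gcd(30, 112) = 2, gcd(32, 112) = 16, gcd(34, 112) = 2, gcd(35, 112) = 7, gcd(36, 112) = 4, gcd(38, 112) = 2, gcd(40, 112) = 8, gcd(42, 112) = 14, gcd(44, 112) = 4, gcd(46, 112) = 2, gcd(48, 112) = 16, gcd(49, 112) = 7, gcd(50, 112) = 2, gcd(52, 112) = 4, gcd(54, 112) = 2, gcd(56, 112) = 56, gcd(58, 112) = 2, gcd(60, 112) = 4, gcd(62, 112) = 2, gcd(63, 112) = 7, gcd(64, 112) = 16, gcd(66, 112) = 2, gcd(68, 112) = 4, gcd(70, 112) = 14, gcd(72, 112) = 8, gcd(74, 112) = 2, gcd(76, 112) = 4, gcd(77, 112) = 7, gcd(78, 112) = 2, gcd(80, 112) = 16, gcd(82, 112) = 2, gcd(84, 112) = 28, gcd(86, 112) = 2, gcd(88, 112) = 8, gcd(90, 112) = 2, gcd(91, 112) = 7, gcd(92, 112) = 4, gcd(94, 112) = 2, gcd(96, 112) = 16, gcd(98, 112) = 14, gcd(100, 112) = 4, gcd(102, 112) = 2, gcd(104, 112) = 8, gcd(105, 112) = 7, gcd(106, 112) = 2, gcd(108, 112) = 4, gcd(110, 112) = 2.
All other a ∈ {1, ..., 111} have gcd(a, 112) = 1 and are units. So the nonzero zero-divisors are exactly the 63 values of a appearing in this scan.

Final answer: nonzero zero-divisors of Z/112Z = {2, 4, 6, 7, 8, 10, 12, 14, 16, 18, 20, 21, 22, 24, 26, 28, 30, 32, 34, 35, 36, 38, 40, 42, 44, 46, 48, 49, 50, 52, 54, 56, 58, 60, 62, 63, 64, 66, 68, 70, 72, 74, 76, 77, 78, 80, 82, 84, 86, 88, 90, 91, 92, 94, 96, 98, 100, 102, 104, 105, 106, 108, 110}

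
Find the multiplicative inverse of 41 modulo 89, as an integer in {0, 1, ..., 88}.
41^(−1) ≡ 76 (mod 89)

Apply the extended Euclidean algorithm to (89, 41), tracking rows (r, s, t) with s·89 + t·41 = r. Each division r_prev = q·r_cur + r_new produces the new row as (previous row) − q·(current row):
  row A: (89, 1, 0)   [1·89 + 0·41 = 89]
  row B: (41, 0, 1)   [0·89 + 1·41 = 41]
  89 = 2·41 + 7   → row C = row A − 2·row B = (7, 1, −2)   [check: 1·89 − 2·41 = 7]
  41 = 5·7 + 6   → row D = row B − 5·row C = (6, −5, 11)   [check: −5·89 + 11·41 = 6]
  7 = 1·6 + 1   → row E = row C − 1·row D = (1, 6, −13)   [check: 6·89 − 13·41 = 1]
  6 = 6·1 + 0   → remainder 0, stop. gcd = 1 (last nonzero row E).
The gcd is 1, so 41 is invertible mod 89. The last nonzero row gives 6·89 − 13·41 = 1, so t = −13. So 41^(−1) ≡ −13 ≡ 76 (mod 89). Verify: 41 · 76 = 3116 ≡ 1 (mod 89). ✓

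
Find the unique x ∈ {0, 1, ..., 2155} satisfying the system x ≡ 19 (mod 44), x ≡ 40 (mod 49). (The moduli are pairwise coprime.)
x ≡ 1559 (mod 2156); the representative in [0, 2156) is 1559

The moduli 44, 49 are pairwise coprime, so by the CRT there is a unique solution mod 44·49 = 2156.
Solve by successive substitution. Start with x ≡ 19 (mod 44).
  Combine with x ≡ 40 (mod 49): write x = 19 + 44·t and require 19 + 44·t ≡ 40 (mod 49), i.e. 44·t ≡ 40 − 19 ≡ 21 (mod 49). Since 44^(−1) ≡ 39 (mod 49), t ≡ 39·21 ≡ 35 (mod 49). So x ≡ 19 + 44·35 = 1559 (mod 2156).
Unique solution in [0, 2156): x = 1559.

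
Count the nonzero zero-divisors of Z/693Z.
Z/693Z has 332 nonzero zero-divisors

In Z/693Z each nonzero element is either a unit (gcd with 693 is 1) or a zero-divisor (gcd > 1). The number of units is φ(693): factorise 693 = 3^2 · 7 · 11, so φ(693) = (3^2 − 3^1) · (7 − 1) · (11 − 1) = 6 · 6 · 10 = 360. The nonzero elements number 693 − 1 = 692. Hence the nonzero zero-divisors number 692 − 360 = 332.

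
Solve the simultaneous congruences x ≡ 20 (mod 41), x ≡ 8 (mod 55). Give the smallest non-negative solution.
x ≡ 1988 (mod 2255); the representative in [0, 2255) is 1988

The moduli 41, 55 are pairwise coprime, so by the CRT there is a unique solution mod 41·55 = 2255.
Solve by successive substitution. Start with x ≡ 20 (mod 41).
  Combine with x ≡ 8 (mod 55): write x = 20 + 41·t and require 20 + 41·t ≡ 8 (mod 55), i.e. 41·t ≡ 8 − 20 ≡ 43 (mod 55). Since 41^(−1) ≡ 51 (mod 55), t ≡ 51·43 ≡ 48 (mod 55). So x ≡ 20 + 41·48 = 1988 (mod 2255).
Unique solution in [0, 2255): x = 1988.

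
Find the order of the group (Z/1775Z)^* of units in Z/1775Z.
(Z/1775Z)^* consists of the classes a with gcd(a, 1775) = 1, so its order is φ(1775). φ is multiplicative, with φ(p^e) = p^e − p^(e−1). Factorise 1775 = 5^2 · 71. Then
  φ(1775) = (5^2 − 5^1) · (71 − 1) = 20 · 70 = 1400.
Thus |(Z/1775Z)^*| = 1400.

Final answer: |(Z/1775Z)^*| = 1400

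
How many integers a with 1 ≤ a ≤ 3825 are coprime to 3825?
1920

The number of a ∈ {1, ..., 3825} with gcd(a, 3825) = 1 is by definition Euler's totient φ(3825). φ is multiplicative, with φ(p^e) = p^e − p^(e−1). Factorise 3825 = 3^2 · 5^2 · 17. Then
  φ(3825) = (3^2 − 3^1) · (5^2 − 5^1) · (17 − 1) = 6 · 20 · 16 = 1920.
So there are 1920 such integers.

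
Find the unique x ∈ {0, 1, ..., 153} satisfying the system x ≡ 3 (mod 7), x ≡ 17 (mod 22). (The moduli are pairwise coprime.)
x ≡ 17 (mod 154); the representative in [0, 154) is 17

The moduli 7, 22 are pairwise coprime, so by the CRT there is a unique solution mod 7·22 = 154.
Solve by successive substitution. Start with x ≡ 3 (mod 7).
  Combine with x ≡ 17 (mod 22): write x = 3 + 7·t and require 3 + 7·t ≡ 17 (mod 22), i.e. 7·t ≡ 17 − 3 ≡ 14 (mod 22). Since 7^(−1) ≡ 19 (mod 22), t ≡ 19·14 ≡ 2 (mod 22). So x ≡ 3 + 7·2 = 17 (mod 154).
Unique solution in [0, 154): x = 17.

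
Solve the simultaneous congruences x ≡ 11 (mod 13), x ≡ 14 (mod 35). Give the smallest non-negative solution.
The moduli 13, 35 are pairwise coprime, so by the CRT there is a unique solution mod 13·35 = 455.
Solve by successive substitution. Start with x ≡ 11 (mod 13).
  Combine with x ≡ 14 (mod 35): write x = 11 + 13·t and require 11 + 13·t ≡ 14 (mod 35), i.e. 13·t ≡ 14 − 11 ≡ 3 (mod 35). Since 13^(−1) ≡ 27 (mod 35), t ≡ 27·3 ≡ 11 (mod 35). So x ≡ 11 + 13·11 = 154 (mod 455).
Unique solution in [0, 455): x = 154.

Final answer: x ≡ 154 (mod 455); the representative in [0, 455) is 154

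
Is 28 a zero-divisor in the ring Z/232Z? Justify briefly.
YES

gcd(28, 232) = 4 > 1, so 28 is not a unit in Z/232Z. In Z/nZ every nonzero non-unit is a zero-divisor: explicitly, take b = 232/gcd = 58 ≠ 0 (mod 232); then 28·58 = 1624 = 7·232, i.e. 28·58 ≡ 0 (mod 232). So 28 is a zero-divisor.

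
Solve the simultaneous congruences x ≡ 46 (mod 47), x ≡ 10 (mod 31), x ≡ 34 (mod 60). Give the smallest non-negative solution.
The moduli 47, 31, 60 are pairwise coprime, so by the CRT there is a unique solution mod 47·31·60 = 87420.
Solve by successive substitution. Start with x ≡ 46 (mod 47).
  Combine with x ≡ 10 (mod 31): write x = 46 + 47·t and require 46 + 47·t ≡ 10 (mod 31), i.e. 47·t ≡ 10 − 46 ≡ 26 (mod 31). Since 47^(−1) ≡ 2 (mod 31) (47 ≡ 16 (mod 31)), t ≡ 2·26 ≡ 21 (mod 31). So x ≡ 46 + 47·21 = 1033 (mod 1457).
  Combine with x ≡ 34 (mod 60): write x = 1033 + 1457·t and require 1033 + 1457·t ≡ 34 (mod 60), i.e. 1457·t ≡ 34 − 1033 ≡ 21 (mod 60). Since 1457^(−1) ≡ 53 (mod 60) (1457 ≡ 17 (mod 60)), t ≡ 53·21 ≡ 33 (mod 60). So x ≡ 1033 + 1457·33 = 49114 (mod 87420).
Unique solution in [0, 87420): x = 49114.

Final answer: x ≡ 49114 (mod 87420); the representative in [0, 87420) is 49114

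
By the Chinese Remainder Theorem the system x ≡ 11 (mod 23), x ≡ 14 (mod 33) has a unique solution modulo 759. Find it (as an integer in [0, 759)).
The moduli 23, 33 are pairwise coprime, so by the CRT there is a unique solution mod 23·33 = 759.
Solve by successive substitution. Start with x ≡ 11 (mod 23).
  Combine with x ≡ 14 (mod 33): write x = 11 + 23·t and require 11 + 23·t ≡ 14 (mod 33), i.e. 23·t ≡ 14 − 11 ≡ 3 (mod 33). Since 23^(−1) ≡ 23 (mod 33), t ≡ 23·3 ≡ 3 (mod 33). So x ≡ 11 + 23·3 = 80 (mod 759).
Unique solution in [0, 759): x = 80.

Final answer: x ≡ 80 (mod 759); the representative in [0, 759) is 80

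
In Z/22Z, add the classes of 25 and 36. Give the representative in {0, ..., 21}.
17

Reduce the summands first: 25 ≡ 3, 36 ≡ 14 (mod 22), so 25 + 36 ≡ 3 + 14 (mod 22). 3 + 14 = 17; 17 = 0·22 + 17, so (25 + 36) mod 22 = 17.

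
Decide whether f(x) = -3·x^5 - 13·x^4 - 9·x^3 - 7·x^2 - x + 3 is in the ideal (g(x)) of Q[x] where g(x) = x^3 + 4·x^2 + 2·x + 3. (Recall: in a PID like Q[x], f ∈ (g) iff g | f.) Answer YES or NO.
In Q[x] the ideal (g) consists of all multiples of g, so f ∈ (g) iff g | f, i.e. iff the remainder of f on division by g is 0. Divide f by g (g is monic, so eliminate the leading term of the running remainder at each step):
  leading term -3·x^5: subtract (-3·x^2)·g(x) = -3·x^5 - 12·x^4 - 6·x^3 - 9·x^2, leaving -x^4 - 3·x^3 + 2·x^2 - x + 3
  leading term -x^4: subtract (-x)·g(x) = -x^4 - 4·x^3 - 2·x^2 - 3·x, leaving x^3 + 4·x^2 + 2·x + 3
  leading term x^3: subtract (1)·g(x) = x^3 + 4·x^2 + 2·x + 3, leaving 0
The remainder is 0, so f(x) = g(x) · h(x) with h(x) = -3·x^2 - x + 1. Hence g | f, i.e. f ∈ (g).

Final answer: YES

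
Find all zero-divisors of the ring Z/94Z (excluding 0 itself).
nonzero zero-divisors of Z/94Z = {2, 4, 6, 8, 10, 12, 14, 16, 18, 20, 22, 24, 26, 28, 30, 32, 34, 36, 38, 40, 42, 44, 46, 47, 48, 50, 52, 54, 56, 58, 60, 62, 64, 66, 68, 70, 72, 74, 76, 78, 80, 82, 84, 86, 88, 90, 92}

An element a ∈ Z/94Z (with a ≠ 0) is a zero-divisor iff gcd(a, 94) > 1 (because a is a unit precisely when gcd(a, n) = 1, and in Z/nZ every nonzero, non-unit element is a zero-divisor). Scan a = 1, ..., 93 and keep those with gcd(a, 94) > 1:
  gcd(2, 94) = 2, gcd(4, 94) = 2, gcd(6, 94) = 2, gcd(8, 94) = 2, gcd(10, 94) = 2, gcd(12, 94) = 2, gcd(14, 94) = 2, gcd(16, 94) = 2, gcd(18, 94) = 2, gcd(20, 94) = 2, gcd(22, 94) = 2, gcd(24, 94) = 2, gcd(26, 94) = 2, gcd(28, 94) = 2, gcd(30, 94) = 2, gcd(32, 94) = 2, gcd(34, 94) = 2, gcd(36, 94) = 2, gcd(38, 94) = 2, gcd(40, 94) = 2, gcd(42, 94) = 2, gcd(44, 94) = 2, gcd(46, 94) = 2, gcd(47, 94) = 47, gcd(48, 94) = 2, gcd(50, 94) = 2, gcd(52, 94) = 2, gcd(54, 94) = 2, gcd(56, 94) = 2, gcd(58, 94) = 2, gcd(60, 94) = 2, gcd(62, 94) = 2, gcd(64, 94) = 2, gcd(66, 94) = 2, gcd(68, 94) = 2, gcd(70, 94) = 2, gcd(72, 94) = 2, gcd(74, 94) = 2, gcd(76, 94) = 2, gcd(78, 94) = 2, gcd(80, 94) = 2, gcd(82, 94) = 2, gcd(84, 94) = 2, gcd(86, 94) = 2, gcd(88, 94) = 2, gcd(90, 94) = 2, gcd(92, 94) = 2.
All other a ∈ {1, ..., 93} have gcd(a, 94) = 1 and are units. So the nonzero zero-divisors are exactly the 47 values of a appearing in this scan.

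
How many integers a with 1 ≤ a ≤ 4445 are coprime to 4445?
The number of a ∈ {1, ..., 4445} with gcd(a, 4445) = 1 is by definition Euler's totient φ(4445). φ is multiplicative, with φ(p^e) = p^e − p^(e−1). Factorise 4445 = 5 · 7 · 127. Then
  φ(4445) = (5 − 1) · (7 − 1) · (127 − 1) = 4 · 6 · 126 = 3024.
So there are 3024 such integers.

Final answer: 3024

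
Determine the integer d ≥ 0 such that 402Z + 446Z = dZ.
In the PID Z, (a, b) is generated by gcd(a, b). Compute gcd(446, 402) with the extended Euclidean algorithm, tracking rows (r, s, t) with s·446 + t·402 = r:
  row A: (446, 1, 0)   [1·446 + 0·402 = 446]
  row B: (402, 0, 1)   [0·446 + 1·402 = 402]
  446 = 1·402 + 44   → row C = row A − 1·row B = (44, 1, −1)   [check: 1·446 − 1·402 = 44]
  402 = 9·44 + 6   → row D = row B − 9·row C = (6, −9, 10)   [check: −9·446 + 10·402 = 6]
  44 = 7·6 + 2   → row E = row C − 7·row D = (2, 64, −71)   [check: 64·446 − 71·402 = 2]
  6 = 3·2 + 0   → remainder 0, stop. gcd = 2 (last nonzero row E).
So gcd(402, 446) = 2, with Bézout identity 64·446 − 71·402 = 2. Containment (⊇): the Bézout identity exhibits 2 as an element of (402, 446), giving (2) ⊆ (402, 446). Containment (⊆): since 2 | 402 and 2 | 446 (402 = 2·201, 446 = 2·223), every Z-linear combination of 402 and 446 is divisible by 2, so (402, 446) ⊆ (2). Therefore (402, 446) = (2), d = 2.

Final answer: (402, 446) = (2); d = 2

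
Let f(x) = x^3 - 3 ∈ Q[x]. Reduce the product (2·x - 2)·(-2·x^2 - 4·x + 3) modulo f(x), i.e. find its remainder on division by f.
First multiply in Q[x] without reducing: a · b = -4·x^3 - 4·x^2 + 14·x - 6. Now divide by f(x) = x^3 - 3, eliminating the leading term at each step:
  leading term -4·x^3: subtract (-4)·f(x) = 12 - 4·x^3, leaving -4·x^2 + 14·x - 18
The degree is now < 3, so this is the remainder. Hence a · b ≡ -4·x^2 + 14·x - 18 in Q[x]/(f).

Final answer: a · b ≡ -4·x^2 + 14·x - 18 (mod f(x))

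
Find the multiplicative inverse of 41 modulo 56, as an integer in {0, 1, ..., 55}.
Apply the extended Euclidean algorithm to (56, 41), tracking rows (r, s, t) with s·56 + t·41 = r. Each division r_prev = q·r_cur + r_new produces the new row as (previous row) − q·(current row):
  row A: (56, 1, 0)   [1·56 + 0·41 = 56]
  row B: (41, 0, 1)   [0·56 + 1·41 = 41]
  56 = 1·41 + 15   → row C = row A − 1·row B = (15, 1, −1)   [check: 1·56 − 1·41 = 15]
  41 = 2·15 + 11   → row D = row B − 2·row C = (11, −2, 3)   [check: −2·56 + 3·41 = 11]
  15 = 1·11 + 4   → row E = row C − 1·row D = (4, 3, −4)   [check: 3·56 − 4·41 = 4]
  11 = 2·4 + 3   → row F = row D − 2·row E = (3, −8, 11)   [check: −8·56 + 11·41 = 3]
  4 = 1·3 + 1   → row G = row E − 1·row F = (1, 11, −15)   [check: 11·56 − 15·41 = 1]
  3 = 3·1 + 0   → remainder 0, stop. gcd = 1 (last nonzero row G).
The gcd is 1, so 41 is invertible mod 56. The last nonzero row gives 11·56 − 15·41 = 1, so t = −15. So 41^(−1) ≡ −15 ≡ 41 (mod 56). Verify: 41 · 41 = 1681 ≡ 1 (mod 56). ✓

Final answer: 41^(−1) ≡ 41 (mod 56)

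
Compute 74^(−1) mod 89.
74^(−1) ≡ 83 (mod 89)

Apply the extended Euclidean algorithm to (89, 74), tracking rows (r, s, t) with s·89 + t·74 = r. Each division r_prev = q·r_cur + r_new produces the new row as (previous row) − q·(current row):
  row A: (89, 1, 0)   [1·89 + 0·74 = 89]
  row B: (74, 0, 1)   [0·89 + 1·74 = 74]
  89 = 1·74 + 15   → row C = row A − 1·row B = (15, 1, −1)   [check: 1·89 − 1·74 = 15]
  74 = 4·15 + 14   → row D = row B − 4·row C = (14, −4, 5)   [check: −4·89 + 5·74 = 14]
  15 = 1·14 + 1   → row E = row C − 1·row D = (1, 5, −6)   [check: 5·89 − 6·74 = 1]
  14 = 14·1 + 0   → remainder 0, stop. gcd = 1 (last nonzero row E).
The gcd is 1, so 74 is invertible mod 89. The last nonzero row gives 5·89 − 6·74 = 1, so t = −6. So 74^(−1) ≡ −6 ≡ 83 (mod 89). Verify: 74 · 83 = 6142 ≡ 1 (mod 89). ✓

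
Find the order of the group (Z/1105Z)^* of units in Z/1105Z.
|(Z/1105Z)^*| = 768

(Z/1105Z)^* consists of the classes a with gcd(a, 1105) = 1, so its order is φ(1105). φ is multiplicative, with φ(p^e) = p^e − p^(e−1). Factorise 1105 = 5 · 13 · 17. Then
  φ(1105) = (5 − 1) · (13 − 1) · (17 − 1) = 4 · 12 · 16 = 768.
Thus |(Z/1105Z)^*| = 768.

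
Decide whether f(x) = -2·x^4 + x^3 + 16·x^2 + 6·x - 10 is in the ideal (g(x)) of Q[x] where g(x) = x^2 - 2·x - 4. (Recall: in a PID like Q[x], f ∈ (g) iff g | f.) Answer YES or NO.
NO

In Q[x] the ideal (g) consists of all multiples of g, so f ∈ (g) iff g | f, i.e. iff the remainder of f on division by g is 0. Divide f by g (g is monic, so eliminate the leading term of the running remainder at each step):
  leading term -2·x^4: subtract (-2·x^2)·g(x) = -2·x^4 + 4·x^3 + 8·x^2, leaving -3·x^3 + 8·x^2 + 6·x - 10
  leading term -3·x^3: subtract (-3·x)·g(x) = -3·x^3 + 6·x^2 + 12·x, leaving 2·x^2 - 6·x - 10
  leading term 2·x^2: subtract (2)·g(x) = 2·x^2 - 4·x - 8, leaving -2·x - 2
The remainder r(x) = -2·x - 2 ≠ 0 (and deg r < deg g), so g ∤ f, i.e. f ∉ (g).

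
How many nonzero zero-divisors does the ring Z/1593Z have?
In Z/1593Z each nonzero element is either a unit (gcd with 1593 is 1) or a zero-divisor (gcd > 1). The number of units is φ(1593): factorise 1593 = 3^3 · 59, so φ(1593) = (3^3 − 3^2) · (59 − 1) = 18 · 58 = 1044. The nonzero elements number 1593 − 1 = 1592. Hence the nonzero zero-divisors number 1592 − 1044 = 548.

Final answer: Z/1593Z has 548 nonzero zero-divisors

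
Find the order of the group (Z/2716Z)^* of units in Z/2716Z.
|(Z/2716Z)^*| = 1152

(Z/2716Z)^* consists of the classes a with gcd(a, 2716) = 1, so its order is φ(2716). φ is multiplicative, with φ(p^e) = p^e − p^(e−1). Factorise 2716 = 2^2 · 7 · 97. Then
  φ(2716) = (2^2 − 2^1) · (7 − 1) · (97 − 1) = 2 · 6 · 96 = 1152.
Thus |(Z/2716Z)^*| = 1152.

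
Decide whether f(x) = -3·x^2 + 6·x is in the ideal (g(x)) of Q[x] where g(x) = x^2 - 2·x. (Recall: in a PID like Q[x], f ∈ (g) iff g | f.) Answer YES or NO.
In Q[x] the ideal (g) consists of all multiples of g, so f ∈ (g) iff g | f, i.e. iff the remainder of f on division by g is 0. Divide f by g (g is monic, so eliminate the leading term of the running remainder at each step):
  leading term -3·x^2: subtract (-3)·g(x) = -3·x^2 + 6·x, leaving 0
The remainder is 0, so f(x) = g(x) · h(x) with h(x) = -3. Hence g | f, i.e. f ∈ (g).

Final answer: YES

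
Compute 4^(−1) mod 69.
4^(−1) ≡ 52 (mod 69)

Apply the extended Euclidean algorithm to (69, 4), tracking rows (r, s, t) with s·69 + t·4 = r. Each division r_prev = q·r_cur + r_new produces the new row as (previous row) − q·(current row):
  row A: (69, 1, 0)   [1·69 + 0·4 = 69]
  row B: (4, 0, 1)   [0·69 + 1·4 = 4]
  69 = 17·4 + 1   → row C = row A − 17·row B = (1, 1, −17)   [check: 1·69 − 17·4 = 1]
  4 = 4·1 + 0   → remainder 0, stop. gcd = 1 (last nonzero row C).
The gcd is 1, so 4 is invertible mod 69. The last nonzero row gives 1·69 − 17·4 = 1, so t = −17. So 4^(−1) ≡ −17 ≡ 52 (mod 69). Verify: 4 · 52 = 208 ≡ 1 (mod 69). ✓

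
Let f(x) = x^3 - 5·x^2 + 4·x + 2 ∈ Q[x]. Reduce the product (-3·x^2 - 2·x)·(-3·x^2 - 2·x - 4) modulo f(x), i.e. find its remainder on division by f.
First multiply in Q[x] without reducing: a · b = 9·x^4 + 12·x^3 + 16·x^2 + 8·x. Now divide by f(x) = x^3 - 5·x^2 + 4·x + 2, eliminating the leading term at each step:
  leading term 9·x^4: subtract (9·x)·f(x) = 9·x^4 - 45·x^3 + 36·x^2 + 18·x, leaving 57·x^3 - 20·x^2 - 10·x
  leading term 57·x^3: subtract (57)·f(x) = 57·x^3 - 285·x^2 + 228·x + 114, leaving 265·x^2 - 238·x - 114
The degree is now < 3, so this is the remainder. Hence a · b ≡ 265·x^2 - 238·x - 114 in Q[x]/(f).

Final answer: a · b ≡ 265·x^2 - 238·x - 114 (mod f(x))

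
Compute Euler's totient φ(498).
φ(498) = 164

φ is multiplicative, with φ(p^e) = p^e − p^(e−1). Factorise 498 = 2 · 3 · 83. Then
  φ(498) = (2 − 1) · (3 − 1) · (83 − 1) = 1 · 2 · 82 = 164.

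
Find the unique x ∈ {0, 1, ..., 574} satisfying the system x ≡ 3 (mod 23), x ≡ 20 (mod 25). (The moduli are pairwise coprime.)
The moduli 23, 25 are pairwise coprime, so by the CRT there is a unique solution mod 23·25 = 575.
Solve by successive substitution. Start with x ≡ 3 (mod 23).
  Combine with x ≡ 20 (mod 25): write x = 3 + 23·t and require 3 + 23·t ≡ 20 (mod 25), i.e. 23·t ≡ 20 − 3 ≡ 17 (mod 25). Since 23^(−1) ≡ 12 (mod 25), t ≡ 12·17 ≡ 4 (mod 25). So x ≡ 3 + 23·4 = 95 (mod 575).
Unique solution in [0, 575): x = 95.

Final answer: x ≡ 95 (mod 575); the representative in [0, 575) is 95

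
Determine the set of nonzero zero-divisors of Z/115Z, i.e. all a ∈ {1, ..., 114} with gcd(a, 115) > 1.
An element a ∈ Z/115Z (with a ≠ 0) is a zero-divisor iff gcd(a, 115) > 1 (because a is a unit precisely when gcd(a, n) = 1, and in Z/nZ every nonzero, non-unit element is a zero-divisor). Scan a = 1, ..., 114 and keep those with gcd(a, 115) > 1:
  gcd(5, 115) = 5, gcd(10, 115) = 5, gcd(15, 115) = 5, gcd(20, 115) = 5, gcd(23, 115) = 23, gcd(25, 115) = 5, gcd(30, 115) = 5, gcd(35, 115) = 5, gcd(40, 115) = 5, gcd(45, 115) = 5, gcd(46, 115) = 23, gcd(50, 115) = 5, gcd(55, 115) = 5, gcd(60, 115) = 5, gcd(65, 115) = 5, gcd(69, 115) = 23, gcd(70, 115) = 5, gcd(75, 115) = 5, gcd(80, 115) = 5, gcd(85, 115) = 5, gcd(90, 115) = 5, gcd(92, 115) = 23, gcd(95, 115) = 5, gcd(100, 115) = 5, gcd(105, 115) = 5, gcd(110, 115) = 5.
All other a ∈ {1, ..., 114} have gcd(a, 115) = 1 and are units. So the nonzero zero-divisors are exactly the 26 values of a appearing in this scan.

Final answer: nonzero zero-divisors of Z/115Z = {5, 10, 15, 20, 23, 25, 30, 35, 40, 45, 46, 50, 55, 60, 65, 69, 70, 75, 80, 85, 90, 92, 95, 100, 105, 110}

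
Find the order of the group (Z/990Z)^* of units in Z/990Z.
|(Z/990Z)^*| = 240

(Z/990Z)^* consists of the classes a with gcd(a, 990) = 1, so its order is φ(990). φ is multiplicative, with φ(p^e) = p^e − p^(e−1). Factorise 990 = 2 · 3^2 · 5 · 11. Then
  φ(990) = (2 − 1) · (3^2 − 3^1) · (5 − 1) · (11 − 1) = 1 · 6 · 4 · 10 = 240.
Thus |(Z/990Z)^*| = 240.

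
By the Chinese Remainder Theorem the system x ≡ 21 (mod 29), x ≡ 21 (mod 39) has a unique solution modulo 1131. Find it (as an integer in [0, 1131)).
x ≡ 21 (mod 1131); the representative in [0, 1131) is 21

The moduli 29, 39 are pairwise coprime, so by the CRT there is a unique solution mod 29·39 = 1131.
Solve by successive substitution. Start with x ≡ 21 (mod 29).
  Combine with x ≡ 21 (mod 39): write x = 21 + 29·t and require 21 + 29·t ≡ 21 (mod 39), i.e. 29·t ≡ 21 − 21 ≡ 0 (mod 39). Since 29^(−1) ≡ 35 (mod 39), t ≡ 35·0 ≡ 0 (mod 39). So x ≡ 21 + 29·0 = 21 (mod 1131).
Unique solution in [0, 1131): x = 21.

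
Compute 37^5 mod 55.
Use repeated squaring. Binary(5) = 101. Walk through the bits of the exponent 5 left-to-right: at each bit after the leading one, square the running value, then multiply by 37 if the bit is 1 (always reducing mod 55):
  bit 1 = 1 (leading): start with 37.
  bit 2 = 0: square 37^2 = 1369 ≡ 49 (mod 55).
  bit 3 = 1: square 49^2 = 2401 ≡ 36; bit is 1, so multiply 36·37 = 1332 ≡ 12 (mod 55).
Final value: 37^5 ≡ 12 (mod 55).

Final answer: 12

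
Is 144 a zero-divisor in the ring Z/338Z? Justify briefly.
gcd(144, 338) = 2 > 1, so 144 is not a unit in Z/338Z. In Z/nZ every nonzero non-unit is a zero-divisor: explicitly, take b = 338/gcd = 169 ≠ 0 (mod 338); then 144·169 = 24336 = 72·338, i.e. 144·169 ≡ 0 (mod 338). So 144 is a zero-divisor.

Final answer: YES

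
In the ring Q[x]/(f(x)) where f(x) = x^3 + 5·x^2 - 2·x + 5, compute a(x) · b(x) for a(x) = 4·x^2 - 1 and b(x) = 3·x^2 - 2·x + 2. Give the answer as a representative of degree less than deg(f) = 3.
First multiply in Q[x] without reducing: a · b = 12·x^4 - 8·x^3 + 5·x^2 + 2·x - 2. Now divide by f(x) = x^3 + 5·x^2 - 2·x + 5, eliminating the leading term at each step:
  leading term 12·x^4: subtract (12·x)·f(x) = 12·x^4 + 60·x^3 - 24·x^2 + 60·x, leaving -68·x^3 + 29·x^2 - 58·x - 2
  leading term -68·x^3: subtract (-68)·f(x) = -68·x^3 - 340·x^2 + 136·x - 340, leaving 369·x^2 - 194·x + 338
The degree is now < 3, so this is the remainder. Hence a · b ≡ 369·x^2 - 194·x + 338 in Q[x]/(f).

Final answer: a · b ≡ 369·x^2 - 194·x + 338 (mod f(x))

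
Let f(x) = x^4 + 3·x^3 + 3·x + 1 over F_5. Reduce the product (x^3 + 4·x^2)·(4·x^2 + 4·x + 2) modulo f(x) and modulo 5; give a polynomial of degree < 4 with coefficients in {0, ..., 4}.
Multiply as integer polynomials: a · b = 4·x^5 + 20·x^4 + 18·x^3 + 8·x^2. Reducing coefficients mod 5: a · b ≡ 4·x^5 + 3·x^3 + 3·x^2. Now divide by f(x) = x^4 + 3·x^3 + 3·x + 1 in F_5[x], eliminating the leading term at each step:
  leading term 4·x^5: subtract (4·x)·f(x) = 4·x^5 + 2·x^4 + 2·x^2 + 4·x, leaving 3·x^4 + 3·x^3 + x^2 + x (coefficients mod 5)
  leading term 3·x^4: subtract (3)·f(x) = 3·x^4 + 4·x^3 + 4·x + 3, leaving 4·x^3 + x^2 + 2·x + 2 (coefficients mod 5)
The degree is now < 4, so this is the remainder. Hence a · b ≡ 4·x^3 + x^2 + 2·x + 2 in F_5[x]/(f).

Final answer: a · b ≡ 4·x^3 + x^2 + 2·x + 2 (mod f(x))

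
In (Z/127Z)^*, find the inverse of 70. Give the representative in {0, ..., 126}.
Apply the extended Euclidean algorithm to (127, 70), tracking rows (r, s, t) with s·127 + t·70 = r. Each division r_prev = q·r_cur + r_new produces the new row as (previous row) − q·(current row):
  row A: (127, 1, 0)   [1·127 + 0·70 = 127]
  row B: (70, 0, 1)   [0·127 + 1·70 = 70]
  127 = 1·70 + 57   → row C = row A − 1·row B = (57, 1, −1)   [check: 1·127 − 1·70 = 57]
  70 = 1·57 + 13   → row D = row B − 1·row C = (13, −1, 2)   [check: −1·127 + 2·70 = 13]
  57 = 4·13 + 5   → row E = row C − 4·row D = (5, 5, −9)   [check: 5·127 − 9·70 = 5]
  13 = 2·5 + 3   → row F = row D − 2·row E = (3, −11, 20)   [check: −11·127 + 20·70 = 3]
  5 = 1·3 + 2   → row G = row E − 1·row F = (2, 16, −29)   [check: 16·127 − 29·70 = 2]
  3 = 1·2 + 1   → row H = row F − 1·row G = (1, −27, 49)   [check: −27·127 + 49·70 = 1]
  2 = 2·1 + 0   → remainder 0, stop. gcd = 1 (last nonzero row H).
The gcd is 1, so 70 is invertible mod 127. The last nonzero row gives −27·127 + 49·70 = 1, so t = 49. So 70^(−1) ≡ 49 (mod 127). Verify: 70 · 49 = 3430 ≡ 1 (mod 127). ✓

Final answer: 70^(−1) ≡ 49 (mod 127)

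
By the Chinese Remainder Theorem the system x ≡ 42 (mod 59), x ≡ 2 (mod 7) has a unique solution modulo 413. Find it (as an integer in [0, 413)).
The moduli 59, 7 are pairwise coprime, so by the CRT there is a unique solution mod 59·7 = 413.
Solve by successive substitution. Start with x ≡ 42 (mod 59).
  Combine with x ≡ 2 (mod 7): write x = 42 + 59·t and require 42 + 59·t ≡ 2 (mod 7), i.e. 59·t ≡ 2 − 42 ≡ 2 (mod 7). Since 59^(−1) ≡ 5 (mod 7) (59 ≡ 3 (mod 7)), t ≡ 5·2 ≡ 3 (mod 7). So x ≡ 42 + 59·3 = 219 (mod 413).
Unique solution in [0, 413): x = 219.

Final answer: x ≡ 219 (mod 413); the representative in [0, 413) is 219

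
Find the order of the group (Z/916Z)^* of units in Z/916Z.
(Z/916Z)^* consists of the classes a with gcd(a, 916) = 1, so its order is φ(916). φ is multiplicative, with φ(p^e) = p^e − p^(e−1). Factorise 916 = 2^2 · 229. Then
  φ(916) = (2^2 − 2^1) · (229 − 1) = 2 · 228 = 456.
Thus |(Z/916Z)^*| = 456.

Final answer: |(Z/916Z)^*| = 456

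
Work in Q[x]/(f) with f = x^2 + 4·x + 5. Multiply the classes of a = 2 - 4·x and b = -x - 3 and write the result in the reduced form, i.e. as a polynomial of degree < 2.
a · b ≡ -6·x - 26 (mod f(x))

First multiply in Q[x] without reducing: a · b = 4·x^2 + 10·x - 6. Now divide by f(x) = x^2 + 4·x + 5, eliminating the leading term at each step:
  leading term 4·x^2: subtract (4)·f(x) = 4·x^2 + 16·x + 20, leaving -6·x - 26
The degree is now < 2, so this is the remainder. Hence a · b ≡ -6·x - 26 in Q[x]/(f).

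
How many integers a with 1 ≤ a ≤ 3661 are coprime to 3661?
The number of a ∈ {1, ..., 3661} with gcd(a, 3661) = 1 is by definition Euler's totient φ(3661). φ is multiplicative, with φ(p^e) = p^e − p^(e−1). Factorise 3661 = 7 · 523. Then
  φ(3661) = (7 − 1) · (523 − 1) = 6 · 522 = 3132.
So there are 3132 such integers.

Final answer: 3132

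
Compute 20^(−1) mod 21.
Apply the extended Euclidean algorithm to (21, 20), tracking rows (r, s, t) with s·21 + t·20 = r. Each division r_prev = q·r_cur + r_new produces the new row as (previous row) − q·(current row):
  row A: (21, 1, 0)   [1·21 + 0·20 = 21]
  row B: (20, 0, 1)   [0·21 + 1·20 = 20]
  21 = 1·20 + 1   → row C = row A − 1·row B = (1, 1, −1)   [check: 1·21 − 1·20 = 1]
  20 = 20·1 + 0   → remainder 0, stop. gcd = 1 (last nonzero row C).
The gcd is 1, so 20 is invertible mod 21. The last nonzero row gives 1·21 − 1·20 = 1, so t = −1. So 20^(−1) ≡ −1 ≡ 20 (mod 21). Verify: 20 · 20 = 400 ≡ 1 (mod 21). ✓

Final answer: 20^(−1) ≡ 20 (mod 21)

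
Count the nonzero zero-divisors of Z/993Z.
Z/993Z has 332 nonzero zero-divisors

In Z/993Z each nonzero element is either a unit (gcd with 993 is 1) or a zero-divisor (gcd > 1). The number of units is φ(993): factorise 993 = 3 · 331, so φ(993) = (3 − 1) · (331 − 1) = 2 · 330 = 660. The nonzero elements number 993 − 1 = 992. Hence the nonzero zero-divisors number 992 − 660 = 332.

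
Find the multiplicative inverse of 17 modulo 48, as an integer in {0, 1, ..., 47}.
Apply the extended Euclidean algorithm to (48, 17), tracking rows (r, s, t) with s·48 + t·17 = r. Each division r_prev = q·r_cur + r_new produces the new row as (previous row) − q·(current row):
  row A: (48, 1, 0)   [1·48 + 0·17 = 48]
  row B: (17, 0, 1)   [0·48 + 1·17 = 17]
  48 = 2·17 + 14   → row C = row A − 2·row B = (14, 1, −2)   [check: 1·48 − 2·17 = 14]
  17 = 1·14 + 3   → row D = row B − 1·row C = (3, −1, 3)   [check: −1·48 + 3·17 = 3]
  14 = 4·3 + 2   → row E = row C − 4·row D = (2, 5, −14)   [check: 5·48 − 14·17 = 2]
  3 = 1·2 + 1   → row F = row D − 1·row E = (1, −6, 17)   [check: −6·48 + 17·17 = 1]
  2 = 2·1 + 0   → remainder 0, stop. gcd = 1 (last nonzero row F).
The gcd is 1, so 17 is invertible mod 48. The last nonzero row gives −6·48 + 17·17 = 1, so t = 17. So 17^(−1) ≡ 17 (mod 48). Verify: 17 · 17 = 289 ≡ 1 (mod 48). ✓

Final answer: 17^(−1) ≡ 17 (mod 48)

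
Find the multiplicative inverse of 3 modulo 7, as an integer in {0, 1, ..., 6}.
Apply the extended Euclidean algorithm to (7, 3), tracking rows (r, s, t) with s·7 + t·3 = r. Each division r_prev = q·r_cur + r_new produces the new row as (previous row) − q·(current row):
  row A: (7, 1, 0)   [1·7 + 0·3 = 7]
  row B: (3, 0, 1)   [0·7 + 1·3 = 3]
  7 = 2·3 + 1   → row C = row A − 2·row B = (1, 1, −2)   [check: 1·7 − 2·3 = 1]
  3 = 3·1 + 0   → remainder 0, stop. gcd = 1 (last nonzero row C).
The gcd is 1, so 3 is invertible mod 7. The last nonzero row gives 1·7 − 2·3 = 1, so t = −2. So 3^(−1) ≡ −2 ≡ 5 (mod 7). Verify: 3 · 5 = 15 ≡ 1 (mod 7). ✓

Final answer: 3^(−1) ≡ 5 (mod 7)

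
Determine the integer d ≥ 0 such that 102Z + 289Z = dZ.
(102, 289) = (17); d = 17

In the PID Z, (a, b) is generated by gcd(a, b). Compute gcd(289, 102) with the extended Euclidean algorithm, tracking rows (r, s, t) with s·289 + t·102 = r:
  row A: (289, 1, 0)   [1·289 + 0·102 = 289]
  row B: (102, 0, 1)   [0·289 + 1·102 = 102]
  289 = 2·102 + 85   → row C = row A − 2·row B = (85, 1, −2)   [check: 1·289 − 2·102 = 85]
  102 = 1·85 + 17   → row D = row B − 1·row C = (17, −1, 3)   [check: −1·289 + 3·102 = 17]
  85 = 5·17 + 0   → remainder 0, stop. gcd = 17 (last nonzero row D).
So gcd(102, 289) = 17, with Bézout identity −1·289 + 3·102 = 17. Containment (⊇): the Bézout identity exhibits 17 as an element of (102, 289), giving (17) ⊆ (102, 289). Containment (⊆): since 17 | 102 and 17 | 289 (102 = 17·6, 289 = 17·17), every Z-linear combination of 102 and 289 is divisible by 17, so (102, 289) ⊆ (17). Therefore (102, 289) = (17), d = 17.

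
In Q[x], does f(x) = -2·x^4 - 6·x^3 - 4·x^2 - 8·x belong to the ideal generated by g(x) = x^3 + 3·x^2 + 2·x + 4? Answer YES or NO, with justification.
YES

In Q[x] the ideal (g) consists of all multiples of g, so f ∈ (g) iff g | f, i.e. iff the remainder of f on division by g is 0. Divide f by g (g is monic, so eliminate the leading term of the running remainder at each step):
  leading term -2·x^4: subtract (-2·x)·g(x) = -2·x^4 - 6·x^3 - 4·x^2 - 8·x, leaving 0
The remainder is 0, so f(x) = g(x) · h(x) with h(x) = -2·x. Hence g | f, i.e. f ∈ (g).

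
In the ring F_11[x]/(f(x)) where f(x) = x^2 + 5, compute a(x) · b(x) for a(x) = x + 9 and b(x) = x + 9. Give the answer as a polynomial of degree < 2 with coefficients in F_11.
Multiply as integer polynomials: a · b = x^2 + 18·x + 81. Reducing coefficients mod 11: a · b ≡ x^2 + 7·x + 4. Now divide by f(x) = x^2 + 5 in F_11[x], eliminating the leading term at each step:
  leading term x^2: subtract (1)·f(x) = x^2 + 5, leaving 7·x + 10 (coefficients mod 11)
The degree is now < 2, so this is the remainder. Hence a · b ≡ 7·x + 10 in F_11[x]/(f).

Final answer: a · b ≡ 7·x + 10 (mod f(x))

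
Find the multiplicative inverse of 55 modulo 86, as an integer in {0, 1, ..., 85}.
Apply the extended Euclidean algorithm to (86, 55), tracking rows (r, s, t) with s·86 + t·55 = r. Each division r_prev = q·r_cur + r_new produces the new row as (previous row) − q·(current row):
  row A: (86, 1, 0)   [1·86 + 0·55 = 86]
  row B: (55, 0, 1)   [0·86 + 1·55 = 55]
  86 = 1·55 + 31   → row C = row A − 1·row B = (31, 1, −1)   [check: 1·86 − 1·55 = 31]
  55 = 1·31 + 24   → row D = row B − 1·row C = (24, −1, 2)   [check: −1·86 + 2·55 = 24]
  31 = 1·24 + 7   → row E = row C − 1·row D = (7, 2, −3)   [check: 2·86 − 3·55 = 7]
  24 = 3·7 + 3   → row F = row D − 3·row E = (3, −7, 11)   [check: −7·86 + 11·55 = 3]
  7 = 2·3 + 1   → row G = row E − 2·row F = (1, 16, −25)   [check: 16·86 − 25·55 = 1]
  3 = 3·1 + 0   → remainder 0, stop. gcd = 1 (last nonzero row G).
The gcd is 1, so 55 is invertible mod 86. The last nonzero row gives 16·86 − 25·55 = 1, so t = −25. So 55^(−1) ≡ −25 ≡ 61 (mod 86). Verify: 55 · 61 = 3355 ≡ 1 (mod 86). ✓

Final answer: 55^(−1) ≡ 61 (mod 86)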